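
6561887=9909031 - 3347144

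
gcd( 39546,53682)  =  6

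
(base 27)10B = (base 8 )1344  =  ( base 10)740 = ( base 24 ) 16K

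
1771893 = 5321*333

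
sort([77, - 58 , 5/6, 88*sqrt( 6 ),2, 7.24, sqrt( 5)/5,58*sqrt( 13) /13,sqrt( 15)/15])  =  [ - 58,sqrt( 15)/15, sqrt( 5 ) /5, 5/6, 2, 7.24,  58 * sqrt( 13)/13,77  ,  88 * sqrt( 6) ]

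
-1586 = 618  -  2204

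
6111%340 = 331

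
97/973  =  97/973 = 0.10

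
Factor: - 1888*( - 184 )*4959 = 2^8 * 3^2*19^1*23^1*29^1*59^1 = 1722716928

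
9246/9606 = 1541/1601= 0.96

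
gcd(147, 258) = 3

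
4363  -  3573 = 790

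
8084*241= 1948244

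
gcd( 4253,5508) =1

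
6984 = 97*72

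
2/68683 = 2/68683 = 0.00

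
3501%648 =261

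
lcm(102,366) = 6222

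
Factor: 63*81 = 5103=3^6*7^1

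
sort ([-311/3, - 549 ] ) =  [ - 549, - 311/3] 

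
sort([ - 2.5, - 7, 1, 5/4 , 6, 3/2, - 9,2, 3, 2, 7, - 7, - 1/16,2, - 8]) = [ - 9, -8,-7, - 7,-2.5, - 1/16,1, 5/4, 3/2,2,  2, 2, 3,6,7 ] 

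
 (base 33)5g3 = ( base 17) 13b9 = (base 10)5976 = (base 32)5QO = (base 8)13530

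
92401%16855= 8126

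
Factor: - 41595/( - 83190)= 2^( - 1) = 1/2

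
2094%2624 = 2094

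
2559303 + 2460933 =5020236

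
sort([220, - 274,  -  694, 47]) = [  -  694, - 274 , 47, 220] 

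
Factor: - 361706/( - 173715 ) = 2^1*3^( - 1)*5^(- 1)* 37^ ( - 1) *223^1* 313^(-1)*811^1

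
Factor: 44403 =3^1*19^2*41^1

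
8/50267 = 8/50267 = 0.00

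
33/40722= 1/1234 = 0.00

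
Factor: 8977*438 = 2^1* 3^1*47^1*73^1*191^1 =3931926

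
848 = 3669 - 2821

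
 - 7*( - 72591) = 508137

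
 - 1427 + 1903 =476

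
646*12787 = 8260402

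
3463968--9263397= 12727365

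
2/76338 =1/38169 =0.00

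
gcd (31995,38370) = 15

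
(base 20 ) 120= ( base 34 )cw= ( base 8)670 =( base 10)440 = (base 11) 370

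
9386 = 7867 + 1519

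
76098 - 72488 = 3610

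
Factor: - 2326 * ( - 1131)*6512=17131157472 = 2^5*3^1*11^1*13^1*29^1*37^1*1163^1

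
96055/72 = 96055/72 =1334.10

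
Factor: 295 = 5^1*59^1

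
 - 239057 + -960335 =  - 1199392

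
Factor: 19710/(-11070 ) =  -41^ ( - 1) * 73^1  =  -73/41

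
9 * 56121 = 505089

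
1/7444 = 1/7444 = 0.00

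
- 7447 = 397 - 7844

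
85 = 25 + 60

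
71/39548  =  71/39548 = 0.00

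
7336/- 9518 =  - 1 + 1091/4759 =- 0.77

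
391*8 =3128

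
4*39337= 157348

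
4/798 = 2/399 = 0.01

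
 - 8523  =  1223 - 9746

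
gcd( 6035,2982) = 71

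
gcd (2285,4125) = 5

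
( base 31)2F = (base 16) 4D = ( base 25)32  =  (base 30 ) 2h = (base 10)77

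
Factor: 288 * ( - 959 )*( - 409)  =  2^5 * 3^2*7^1*137^1 *409^1 = 112962528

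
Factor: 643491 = 3^3*23833^1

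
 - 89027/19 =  - 4686 + 7/19= -4685.63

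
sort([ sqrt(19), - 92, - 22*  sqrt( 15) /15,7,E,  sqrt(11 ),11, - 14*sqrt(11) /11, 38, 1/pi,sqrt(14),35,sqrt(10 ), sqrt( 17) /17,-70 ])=[  -  92, - 70, - 22*sqrt ( 15 )/15, - 14*sqrt( 11) /11, sqrt(17) /17,1/pi,E,sqrt(10 ),sqrt(11 ), sqrt(14) , sqrt(  19), 7,11,  35,38 ]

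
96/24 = 4 = 4.00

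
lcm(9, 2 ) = 18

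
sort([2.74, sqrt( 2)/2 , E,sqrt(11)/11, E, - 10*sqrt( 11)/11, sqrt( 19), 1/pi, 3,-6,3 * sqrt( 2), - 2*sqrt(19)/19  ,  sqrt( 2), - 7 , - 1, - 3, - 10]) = [-10, - 7, - 6, - 10*sqrt( 11) /11, - 3, - 1, - 2*sqrt( 19)/19, sqrt( 11) /11,1/pi,  sqrt( 2)/2, sqrt(2) , E, E, 2.74,3, 3*sqrt(2), sqrt(19)]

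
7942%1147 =1060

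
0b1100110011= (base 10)819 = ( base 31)qd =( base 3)1010100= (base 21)1I0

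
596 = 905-309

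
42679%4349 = 3538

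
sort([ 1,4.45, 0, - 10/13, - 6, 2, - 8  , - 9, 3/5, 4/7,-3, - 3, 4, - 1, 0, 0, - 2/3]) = [ - 9, - 8, - 6, - 3, - 3,-1, - 10/13, - 2/3, 0, 0,0, 4/7, 3/5, 1,2, 4,4.45 ] 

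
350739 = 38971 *9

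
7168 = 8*896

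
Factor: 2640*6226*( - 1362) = -22386703680 = - 2^6*3^2*5^1* 11^2*227^1*283^1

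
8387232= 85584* 98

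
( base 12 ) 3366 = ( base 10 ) 5694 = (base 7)22413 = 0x163e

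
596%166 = 98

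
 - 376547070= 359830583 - 736377653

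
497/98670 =497/98670 = 0.01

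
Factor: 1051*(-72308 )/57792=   -  2^ ( - 4 )*3^(- 1 )*7^( - 1 )*43^( - 1)*1051^1 * 18077^1=- 18998927/14448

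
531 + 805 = 1336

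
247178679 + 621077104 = 868255783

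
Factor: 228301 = 228301^1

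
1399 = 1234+165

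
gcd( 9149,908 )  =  1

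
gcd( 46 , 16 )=2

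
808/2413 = 808/2413 = 0.33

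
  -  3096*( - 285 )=882360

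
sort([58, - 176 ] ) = [ - 176, 58]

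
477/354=1 + 41/118 =1.35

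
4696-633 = 4063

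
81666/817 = 81666/817 = 99.96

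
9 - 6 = 3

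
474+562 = 1036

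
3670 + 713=4383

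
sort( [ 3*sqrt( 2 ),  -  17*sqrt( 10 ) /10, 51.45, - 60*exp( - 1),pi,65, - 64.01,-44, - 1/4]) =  [-64.01,-44 ,-60* exp(-1),-17*sqrt( 10)/10,-1/4,pi  ,  3*sqrt( 2) , 51.45,65] 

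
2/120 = 1/60 = 0.02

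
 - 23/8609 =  - 23/8609=   - 0.00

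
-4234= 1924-6158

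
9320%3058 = 146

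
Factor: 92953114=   2^1*281^1*165397^1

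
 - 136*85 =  - 11560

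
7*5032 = 35224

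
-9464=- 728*13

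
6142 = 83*74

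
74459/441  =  10637/63=168.84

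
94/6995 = 94/6995 = 0.01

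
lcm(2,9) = 18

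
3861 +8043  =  11904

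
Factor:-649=-11^1*59^1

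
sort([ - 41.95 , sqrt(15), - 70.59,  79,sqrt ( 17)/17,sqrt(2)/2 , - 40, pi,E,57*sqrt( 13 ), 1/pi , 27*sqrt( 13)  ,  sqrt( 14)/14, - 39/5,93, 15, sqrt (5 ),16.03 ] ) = [- 70.59, - 41.95, - 40, - 39/5, sqrt( 17)/17,sqrt(14)/14,  1/pi, sqrt(2)/2,sqrt(5),E, pi,sqrt( 15 ), 15,16.03,79,93, 27*sqrt (13 ),57*sqrt(13)] 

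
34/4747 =34/4747=0.01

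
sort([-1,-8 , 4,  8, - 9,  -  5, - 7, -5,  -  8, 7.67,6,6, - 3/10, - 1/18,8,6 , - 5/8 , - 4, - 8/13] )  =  [ - 9,-8,-8, - 7, - 5, - 5,-4, - 1, - 5/8,  -  8/13,  -  3/10, - 1/18,  4, 6, 6,6,7.67,8, 8]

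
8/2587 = 8/2587 =0.00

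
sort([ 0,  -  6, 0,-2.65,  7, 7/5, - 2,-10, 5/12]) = [-10,  -  6,- 2.65, - 2,0,  0, 5/12, 7/5,  7 ] 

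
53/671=53/671   =  0.08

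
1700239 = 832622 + 867617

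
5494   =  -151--5645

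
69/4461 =23/1487 =0.02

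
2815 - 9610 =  - 6795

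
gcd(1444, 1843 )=19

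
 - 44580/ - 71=627+63/71 = 627.89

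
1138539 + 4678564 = 5817103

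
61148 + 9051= 70199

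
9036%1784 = 116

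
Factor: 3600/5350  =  72/107 = 2^3*3^2 * 107^( - 1 )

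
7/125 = 7/125 = 0.06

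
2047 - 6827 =-4780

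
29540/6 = 14770/3=4923.33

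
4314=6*719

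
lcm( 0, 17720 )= 0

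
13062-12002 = 1060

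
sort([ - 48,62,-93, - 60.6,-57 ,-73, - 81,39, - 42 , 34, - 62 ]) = [ - 93, - 81, - 73, - 62,  -  60.6,-57, - 48, -42,  34, 39,62]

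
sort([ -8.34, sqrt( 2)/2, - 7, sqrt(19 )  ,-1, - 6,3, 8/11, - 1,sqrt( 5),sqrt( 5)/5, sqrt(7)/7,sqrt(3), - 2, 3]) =[  -  8.34, - 7,-6, - 2, - 1,  -  1,  sqrt(7 )/7, sqrt( 5)/5,sqrt( 2)/2, 8/11, sqrt(3), sqrt(5),3,3,sqrt( 19)]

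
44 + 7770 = 7814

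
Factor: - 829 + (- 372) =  - 1201 = - 1201^1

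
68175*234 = 15952950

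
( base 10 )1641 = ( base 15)746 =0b11001101001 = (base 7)4533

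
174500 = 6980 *25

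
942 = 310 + 632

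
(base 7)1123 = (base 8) 631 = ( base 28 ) eh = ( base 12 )2A1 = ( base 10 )409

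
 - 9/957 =  -  3/319= - 0.01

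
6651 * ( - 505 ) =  - 3358755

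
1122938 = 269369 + 853569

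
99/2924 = 99/2924=0.03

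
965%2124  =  965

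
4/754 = 2/377= 0.01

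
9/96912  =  1/10768 = 0.00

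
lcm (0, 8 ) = 0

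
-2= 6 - 8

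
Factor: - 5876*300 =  - 2^4*3^1 * 5^2 * 13^1 * 113^1 = - 1762800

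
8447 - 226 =8221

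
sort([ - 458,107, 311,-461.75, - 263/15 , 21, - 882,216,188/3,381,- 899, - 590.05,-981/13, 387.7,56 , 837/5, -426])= [ - 899,-882, - 590.05, - 461.75,-458,-426, - 981/13, - 263/15,21, 56,188/3, 107, 837/5, 216,311,381, 387.7 ]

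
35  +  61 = 96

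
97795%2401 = 1755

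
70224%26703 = 16818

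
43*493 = 21199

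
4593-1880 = 2713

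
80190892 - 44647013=35543879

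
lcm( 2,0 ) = 0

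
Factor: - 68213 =-68213^1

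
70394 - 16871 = 53523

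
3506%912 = 770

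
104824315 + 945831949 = 1050656264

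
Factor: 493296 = 2^4*3^1 *43^1*239^1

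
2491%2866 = 2491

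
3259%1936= 1323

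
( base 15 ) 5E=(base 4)1121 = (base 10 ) 89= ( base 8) 131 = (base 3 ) 10022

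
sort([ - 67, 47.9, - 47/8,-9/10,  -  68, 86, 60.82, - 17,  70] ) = [- 68,  -  67, - 17, - 47/8,-9/10, 47.9,  60.82, 70, 86] 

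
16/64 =1/4 = 0.25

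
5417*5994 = 32469498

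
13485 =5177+8308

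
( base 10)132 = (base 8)204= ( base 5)1012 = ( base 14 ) 96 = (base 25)57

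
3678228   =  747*4924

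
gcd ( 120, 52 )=4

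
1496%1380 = 116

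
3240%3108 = 132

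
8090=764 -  - 7326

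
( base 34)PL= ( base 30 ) t1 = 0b1101100111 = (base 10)871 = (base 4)31213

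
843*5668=4778124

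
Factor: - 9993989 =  - 9993989^1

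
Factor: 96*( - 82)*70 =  - 551040 = - 2^7*3^1*5^1*7^1*41^1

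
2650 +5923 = 8573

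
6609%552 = 537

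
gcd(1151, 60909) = 1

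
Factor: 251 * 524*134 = 17624216= 2^3 * 67^1 * 131^1*251^1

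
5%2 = 1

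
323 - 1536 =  - 1213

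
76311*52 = 3968172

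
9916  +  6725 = 16641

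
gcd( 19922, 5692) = 2846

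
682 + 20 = 702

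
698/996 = 349/498 =0.70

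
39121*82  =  3207922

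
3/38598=1/12866= 0.00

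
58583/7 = 8369 = 8369.00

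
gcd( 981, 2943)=981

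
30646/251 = 122 + 24/251 = 122.10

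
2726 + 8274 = 11000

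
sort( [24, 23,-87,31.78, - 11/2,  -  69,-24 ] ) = [ - 87,-69, - 24, - 11/2 , 23,24,31.78 ]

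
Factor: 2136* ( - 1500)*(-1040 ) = 3332160000= 2^9*3^2*5^4 *13^1*89^1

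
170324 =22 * 7742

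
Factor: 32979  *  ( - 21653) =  -714094287 =- 3^1 * 59^1 *367^1*10993^1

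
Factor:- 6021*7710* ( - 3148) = 146136172680 = 2^3 * 3^4*5^1 * 223^1*257^1*787^1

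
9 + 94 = 103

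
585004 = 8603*68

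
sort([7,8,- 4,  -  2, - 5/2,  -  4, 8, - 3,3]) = [ - 4, - 4, - 3, - 5/2, - 2,3,7, 8, 8 ] 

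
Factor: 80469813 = 3^1*43^1 * 293^1 * 2129^1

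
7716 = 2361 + 5355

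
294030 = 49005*6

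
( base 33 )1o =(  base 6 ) 133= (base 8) 71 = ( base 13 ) 45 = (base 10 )57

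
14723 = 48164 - 33441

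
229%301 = 229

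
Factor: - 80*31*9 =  - 22320 = -2^4 *3^2*5^1*31^1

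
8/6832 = 1/854 = 0.00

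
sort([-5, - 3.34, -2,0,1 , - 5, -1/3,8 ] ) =[ - 5 ,-5,-3.34, -2, - 1/3, 0,1,8 ] 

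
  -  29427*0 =0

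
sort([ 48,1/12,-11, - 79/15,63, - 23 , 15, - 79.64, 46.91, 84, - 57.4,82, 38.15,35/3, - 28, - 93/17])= [-79.64, - 57.4,-28, - 23,  -  11, - 93/17,  -  79/15, 1/12, 35/3,15, 38.15, 46.91, 48, 63, 82, 84]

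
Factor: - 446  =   - 2^1*223^1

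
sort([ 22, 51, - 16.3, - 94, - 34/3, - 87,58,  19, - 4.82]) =[ - 94, - 87,-16.3, - 34/3, -4.82,  19,  22, 51,58] 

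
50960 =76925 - 25965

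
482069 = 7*68867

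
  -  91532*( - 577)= 52813964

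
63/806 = 63/806 = 0.08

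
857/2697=857/2697 = 0.32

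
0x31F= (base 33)o7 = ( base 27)12g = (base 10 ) 799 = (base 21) 1H1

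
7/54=7/54 = 0.13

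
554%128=42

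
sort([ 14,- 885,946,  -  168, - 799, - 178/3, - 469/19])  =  [- 885  ,-799, - 168, - 178/3, - 469/19, 14,946]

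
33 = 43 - 10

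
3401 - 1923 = 1478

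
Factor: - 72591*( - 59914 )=4349217174 = 2^1*3^1*29^1 * 1033^1*24197^1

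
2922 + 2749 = 5671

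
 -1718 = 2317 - 4035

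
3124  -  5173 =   -  2049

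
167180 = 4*41795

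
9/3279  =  3/1093 = 0.00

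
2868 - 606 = 2262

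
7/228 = 7/228= 0.03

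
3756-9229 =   -  5473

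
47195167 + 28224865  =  75420032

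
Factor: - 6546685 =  - 5^1 * 1309337^1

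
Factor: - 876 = -2^2*3^1*73^1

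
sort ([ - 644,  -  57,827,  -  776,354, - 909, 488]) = [ - 909, - 776, - 644, - 57,354,488, 827] 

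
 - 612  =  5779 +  - 6391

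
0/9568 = 0 = 0.00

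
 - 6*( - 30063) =180378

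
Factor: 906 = 2^1 *3^1* 151^1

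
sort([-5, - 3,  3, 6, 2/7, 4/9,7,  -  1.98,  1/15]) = [ - 5,- 3, - 1.98 , 1/15, 2/7, 4/9, 3 , 6, 7] 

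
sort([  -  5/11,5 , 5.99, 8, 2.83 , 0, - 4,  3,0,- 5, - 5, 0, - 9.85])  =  [- 9.85, - 5,-5, - 4, - 5/11, 0 , 0,0, 2.83 , 3, 5, 5.99, 8 ]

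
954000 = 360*2650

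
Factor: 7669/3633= 3^ ( - 1) * 7^( - 1)*173^ ( - 1)*7669^1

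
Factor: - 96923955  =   - 3^1*5^1*23^1 * 280939^1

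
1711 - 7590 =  - 5879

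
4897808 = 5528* 886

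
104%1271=104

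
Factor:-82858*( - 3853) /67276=2^ (- 1)*11^ ( - 2 ) * 17^1*139^( - 1)*2437^1*3853^1 = 159625937/33638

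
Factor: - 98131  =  -11^2 * 811^1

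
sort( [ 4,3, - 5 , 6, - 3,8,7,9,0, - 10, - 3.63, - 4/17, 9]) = [ - 10, - 5 , - 3.63, - 3, - 4/17,0, 3,4,6,  7,  8, 9,9 ] 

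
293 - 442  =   - 149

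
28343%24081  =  4262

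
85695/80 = 1071  +  3/16 = 1071.19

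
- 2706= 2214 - 4920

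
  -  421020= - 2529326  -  - 2108306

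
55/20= 11/4 = 2.75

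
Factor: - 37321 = -37321^1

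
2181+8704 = 10885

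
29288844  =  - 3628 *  ( - 8073 ) 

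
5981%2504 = 973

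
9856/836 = 224/19 = 11.79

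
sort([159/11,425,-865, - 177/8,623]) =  [-865, - 177/8,159/11,425, 623 ] 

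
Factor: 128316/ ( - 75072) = - 2^( - 4 ) * 17^1*23^( - 1 )*37^1 =- 629/368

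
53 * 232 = 12296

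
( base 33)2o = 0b1011010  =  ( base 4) 1122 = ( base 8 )132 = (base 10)90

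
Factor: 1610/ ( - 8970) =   -  7/39 = - 3^(  -  1) * 7^1*13^( - 1 ) 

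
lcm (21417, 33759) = 1991781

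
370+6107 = 6477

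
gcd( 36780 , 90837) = 3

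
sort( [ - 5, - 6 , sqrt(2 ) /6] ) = [ - 6, - 5, sqrt( 2 )/6]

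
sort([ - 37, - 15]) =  [ - 37,-15] 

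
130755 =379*345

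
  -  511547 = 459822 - 971369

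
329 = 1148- 819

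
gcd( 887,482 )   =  1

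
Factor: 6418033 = 103^1*62311^1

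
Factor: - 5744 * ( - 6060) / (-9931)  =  -34808640/9931  =  - 2^6*3^1*5^1*101^1*359^1*9931^ ( - 1) 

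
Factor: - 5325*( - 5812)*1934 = 2^3*3^1*5^2*71^1*967^1*1453^1 = 59855172600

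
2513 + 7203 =9716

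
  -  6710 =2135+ - 8845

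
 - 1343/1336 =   -  1343/1336 = - 1.01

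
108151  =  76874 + 31277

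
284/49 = 5+39/49 = 5.80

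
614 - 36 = 578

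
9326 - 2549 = 6777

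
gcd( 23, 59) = 1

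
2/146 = 1/73 = 0.01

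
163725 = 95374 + 68351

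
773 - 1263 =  - 490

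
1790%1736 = 54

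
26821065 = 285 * 94109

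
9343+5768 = 15111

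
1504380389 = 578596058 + 925784331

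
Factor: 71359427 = 31^1*  1229^1*1873^1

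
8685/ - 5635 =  - 2 + 517/1127=- 1.54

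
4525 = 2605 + 1920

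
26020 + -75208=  - 49188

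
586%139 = 30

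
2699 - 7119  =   - 4420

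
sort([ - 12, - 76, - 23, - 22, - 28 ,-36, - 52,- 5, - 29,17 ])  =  [- 76, -52,-36 , - 29, - 28, - 23, - 22 , - 12, - 5,  17]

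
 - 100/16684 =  - 1+4146/4171  =  - 0.01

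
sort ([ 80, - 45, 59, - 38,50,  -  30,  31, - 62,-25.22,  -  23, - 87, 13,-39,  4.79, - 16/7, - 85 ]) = [-87, - 85, - 62, - 45, - 39, - 38, - 30,- 25.22,-23, - 16/7,4.79,13,31, 50, 59, 80 ] 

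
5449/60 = 90+49/60 = 90.82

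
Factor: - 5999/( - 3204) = 2^(-2)*3^( - 2)*7^1*89^( - 1)*857^1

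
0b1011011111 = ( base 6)3223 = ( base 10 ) 735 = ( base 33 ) M9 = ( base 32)mv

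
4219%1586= 1047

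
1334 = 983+351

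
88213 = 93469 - 5256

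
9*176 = 1584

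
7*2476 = 17332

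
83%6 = 5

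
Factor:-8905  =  -5^1*13^1*137^1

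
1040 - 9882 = - 8842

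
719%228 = 35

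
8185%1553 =420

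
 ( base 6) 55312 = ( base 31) 7uj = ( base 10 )7676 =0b1110111111100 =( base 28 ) 9m4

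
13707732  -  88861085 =-75153353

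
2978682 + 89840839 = 92819521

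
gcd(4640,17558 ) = 2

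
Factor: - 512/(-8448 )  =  2/33 = 2^1 * 3^(-1)*11^(-1 )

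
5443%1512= 907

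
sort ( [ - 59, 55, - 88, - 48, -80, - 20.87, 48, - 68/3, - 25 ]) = [ -88, - 80, - 59, - 48, - 25, - 68/3, - 20.87 , 48, 55 ]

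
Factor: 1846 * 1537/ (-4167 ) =-2^1*3^ (-2)*13^1*29^1* 53^1 * 71^1 * 463^(-1)= - 2837302/4167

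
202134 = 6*33689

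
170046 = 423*402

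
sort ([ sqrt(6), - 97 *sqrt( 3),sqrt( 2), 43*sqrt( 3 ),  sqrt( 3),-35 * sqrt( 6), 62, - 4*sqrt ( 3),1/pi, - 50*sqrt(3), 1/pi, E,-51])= [ - 97 * sqrt( 3 ), - 50*sqrt( 3 ), -35 * sqrt(6 ), - 51, - 4*sqrt ( 3 ),1/pi,1/pi,  sqrt(  2),sqrt(3), sqrt( 6 ), E,62,  43*sqrt( 3)] 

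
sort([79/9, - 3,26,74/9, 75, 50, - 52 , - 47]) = [ - 52, - 47, - 3, 74/9, 79/9, 26 , 50, 75]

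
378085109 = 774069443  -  395984334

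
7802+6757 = 14559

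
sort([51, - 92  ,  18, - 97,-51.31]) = [ - 97, - 92, - 51.31,  18,  51] 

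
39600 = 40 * 990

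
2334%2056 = 278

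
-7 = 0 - 7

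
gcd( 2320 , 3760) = 80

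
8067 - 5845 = 2222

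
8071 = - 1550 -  - 9621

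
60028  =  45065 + 14963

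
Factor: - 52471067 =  - 11^1*4770097^1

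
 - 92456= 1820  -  94276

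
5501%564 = 425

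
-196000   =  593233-789233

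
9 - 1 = 8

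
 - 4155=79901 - 84056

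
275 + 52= 327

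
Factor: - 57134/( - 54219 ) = 98/93 = 2^1*3^(-1) * 7^2 * 31^( - 1 ) 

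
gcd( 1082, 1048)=2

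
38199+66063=104262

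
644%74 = 52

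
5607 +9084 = 14691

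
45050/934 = 48+109/467= 48.23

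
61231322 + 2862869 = 64094191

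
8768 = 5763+3005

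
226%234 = 226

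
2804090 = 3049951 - 245861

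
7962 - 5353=2609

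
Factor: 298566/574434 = 171/329 = 3^2*7^( - 1)*19^1*47^( - 1) 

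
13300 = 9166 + 4134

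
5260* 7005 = 36846300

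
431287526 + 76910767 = 508198293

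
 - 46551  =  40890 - 87441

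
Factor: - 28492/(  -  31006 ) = 2^1 * 17^1*37^( - 1 ) =34/37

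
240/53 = 240/53 = 4.53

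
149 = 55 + 94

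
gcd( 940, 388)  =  4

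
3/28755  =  1/9585= 0.00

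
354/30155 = 354/30155 = 0.01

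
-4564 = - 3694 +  - 870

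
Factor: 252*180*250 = 2^5*3^4*5^4*7^1= 11340000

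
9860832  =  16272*606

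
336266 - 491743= - 155477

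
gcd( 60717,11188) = 1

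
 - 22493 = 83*( -271)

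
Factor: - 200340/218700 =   -  371/405 = - 3^(-4)*5^( - 1)* 7^1*53^1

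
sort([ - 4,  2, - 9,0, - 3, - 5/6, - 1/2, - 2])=[ - 9, - 4, - 3, - 2, - 5/6, - 1/2,0, 2 ]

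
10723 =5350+5373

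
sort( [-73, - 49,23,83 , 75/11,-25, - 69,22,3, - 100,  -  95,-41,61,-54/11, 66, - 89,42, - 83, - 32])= [ - 100,-95,-89,-83 , - 73 , - 69,-49,-41 , - 32,-25,-54/11, 3, 75/11 , 22, 23, 42,61,66, 83]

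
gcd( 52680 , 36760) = 40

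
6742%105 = 22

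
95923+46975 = 142898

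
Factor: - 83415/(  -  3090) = 2^(-1 )*67^1*83^1*103^( - 1) = 5561/206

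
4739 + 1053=5792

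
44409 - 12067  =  32342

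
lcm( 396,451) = 16236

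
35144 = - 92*( -382 )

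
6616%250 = 116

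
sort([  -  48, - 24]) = [ - 48,-24] 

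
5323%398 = 149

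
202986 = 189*1074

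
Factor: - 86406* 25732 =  - 2223399192  =  - 2^3 * 3^1*7^1*919^1* 14401^1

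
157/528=157/528= 0.30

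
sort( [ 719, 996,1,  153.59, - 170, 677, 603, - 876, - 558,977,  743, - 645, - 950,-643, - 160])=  [ - 950, - 876, - 645, - 643,-558, - 170, - 160,  1,153.59,603,677,  719 , 743,  977,996] 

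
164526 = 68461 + 96065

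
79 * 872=68888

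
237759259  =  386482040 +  - 148722781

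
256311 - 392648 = -136337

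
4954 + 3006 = 7960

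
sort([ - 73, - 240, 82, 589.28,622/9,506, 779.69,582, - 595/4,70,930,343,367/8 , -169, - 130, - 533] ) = [ - 533 , - 240, - 169, - 595/4, - 130, - 73,367/8, 622/9,70,  82,343,  506,582,589.28,779.69,930 ]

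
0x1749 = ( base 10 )5961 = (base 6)43333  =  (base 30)6il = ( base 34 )55b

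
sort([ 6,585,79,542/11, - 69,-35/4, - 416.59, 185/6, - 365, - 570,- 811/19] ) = [  -  570, - 416.59,  -  365, - 69, - 811/19,-35/4,6,185/6,542/11 , 79, 585] 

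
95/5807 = 95/5807 = 0.02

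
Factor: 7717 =7717^1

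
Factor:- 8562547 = -7^1*43^1*28447^1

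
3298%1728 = 1570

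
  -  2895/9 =- 322 + 1/3 = - 321.67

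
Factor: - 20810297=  - 211^1*98627^1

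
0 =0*6415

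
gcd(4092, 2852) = 124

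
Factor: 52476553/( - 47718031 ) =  - 17^( - 1)*23^ ( - 1)*122041^( - 1)*52476553^1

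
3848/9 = 3848/9 = 427.56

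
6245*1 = 6245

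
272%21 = 20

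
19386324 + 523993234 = 543379558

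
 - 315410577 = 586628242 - 902038819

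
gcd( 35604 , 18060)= 516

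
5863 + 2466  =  8329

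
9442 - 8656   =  786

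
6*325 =1950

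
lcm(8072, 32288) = 32288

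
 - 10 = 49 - 59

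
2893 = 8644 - 5751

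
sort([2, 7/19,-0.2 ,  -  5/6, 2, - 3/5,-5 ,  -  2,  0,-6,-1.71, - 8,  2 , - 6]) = [-8, - 6, - 6, - 5, - 2, - 1.71,  -  5/6, - 3/5, - 0.2, 0, 7/19, 2, 2, 2 ] 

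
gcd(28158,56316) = 28158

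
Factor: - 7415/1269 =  - 3^( - 3 )*  5^1 * 47^( - 1)*1483^1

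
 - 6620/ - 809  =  6620/809  =  8.18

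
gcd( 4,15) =1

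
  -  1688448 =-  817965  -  870483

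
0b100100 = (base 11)33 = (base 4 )210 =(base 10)36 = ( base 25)1B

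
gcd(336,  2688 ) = 336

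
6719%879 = 566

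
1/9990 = 1/9990  =  0.00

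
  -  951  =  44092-45043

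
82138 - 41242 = 40896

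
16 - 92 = - 76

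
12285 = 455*27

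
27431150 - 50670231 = -23239081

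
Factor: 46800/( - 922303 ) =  - 2^4*3^2*5^2*13^1*922303^( - 1)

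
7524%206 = 108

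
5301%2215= 871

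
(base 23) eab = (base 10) 7647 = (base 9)11436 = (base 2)1110111011111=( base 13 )3633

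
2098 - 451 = 1647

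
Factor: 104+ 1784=2^5 * 59^1 = 1888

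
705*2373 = 1672965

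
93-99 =-6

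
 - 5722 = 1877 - 7599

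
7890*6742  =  53194380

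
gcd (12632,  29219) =1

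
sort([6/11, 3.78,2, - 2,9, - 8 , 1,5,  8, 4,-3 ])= [-8, - 3,-2,6/11, 1,2,3.78,4,5 , 8,9]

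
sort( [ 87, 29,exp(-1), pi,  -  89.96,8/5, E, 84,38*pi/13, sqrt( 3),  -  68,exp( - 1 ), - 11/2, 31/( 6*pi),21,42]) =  [-89.96,  -  68, - 11/2, exp(-1 ),exp(-1 ), 8/5,31/( 6*pi ),sqrt( 3), E, pi,38*pi/13, 21,29,42, 84,87]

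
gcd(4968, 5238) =54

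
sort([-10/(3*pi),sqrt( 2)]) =[-10/( 3*pi),sqrt(2)]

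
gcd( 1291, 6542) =1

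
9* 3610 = 32490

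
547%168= 43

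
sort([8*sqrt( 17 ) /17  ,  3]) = [8*sqrt( 17)/17, 3 ]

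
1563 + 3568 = 5131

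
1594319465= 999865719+594453746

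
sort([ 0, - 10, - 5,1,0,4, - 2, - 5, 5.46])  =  [  -  10,  -  5 , - 5,  -  2, 0,0, 1, 4, 5.46 ]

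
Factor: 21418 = 2^1*10709^1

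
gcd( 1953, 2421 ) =9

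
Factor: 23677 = 23677^1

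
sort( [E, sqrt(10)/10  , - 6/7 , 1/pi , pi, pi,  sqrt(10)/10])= [-6/7, sqrt ( 10) /10, sqrt(10) /10,1/pi, E, pi  ,  pi]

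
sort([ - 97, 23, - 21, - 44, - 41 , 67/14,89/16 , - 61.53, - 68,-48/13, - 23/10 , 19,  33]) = [  -  97, - 68, - 61.53, -44, - 41, - 21,- 48/13, - 23/10, 67/14, 89/16,  19,  23, 33 ] 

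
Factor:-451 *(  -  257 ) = 115907=11^1 * 41^1*257^1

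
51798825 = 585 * 88545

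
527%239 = 49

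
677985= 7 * 96855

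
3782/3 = 1260  +  2/3 = 1260.67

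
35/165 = 7/33  =  0.21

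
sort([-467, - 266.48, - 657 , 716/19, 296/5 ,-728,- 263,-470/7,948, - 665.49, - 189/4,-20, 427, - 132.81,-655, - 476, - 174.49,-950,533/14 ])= [- 950, - 728,-665.49, -657, - 655,-476,-467,-266.48, - 263, - 174.49,-132.81,-470/7,-189/4, - 20, 716/19,533/14, 296/5, 427, 948] 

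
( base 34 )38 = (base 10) 110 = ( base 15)75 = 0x6e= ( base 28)3Q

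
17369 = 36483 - 19114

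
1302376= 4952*263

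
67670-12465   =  55205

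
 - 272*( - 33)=8976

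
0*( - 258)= 0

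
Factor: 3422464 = 2^8*29^1* 461^1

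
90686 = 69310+21376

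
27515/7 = 3930 + 5/7 =3930.71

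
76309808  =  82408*926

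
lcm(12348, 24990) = 1049580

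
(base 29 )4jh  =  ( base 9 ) 5348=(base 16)f5c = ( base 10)3932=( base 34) 3dm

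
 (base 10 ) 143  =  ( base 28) 53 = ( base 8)217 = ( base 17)87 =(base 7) 263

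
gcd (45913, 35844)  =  1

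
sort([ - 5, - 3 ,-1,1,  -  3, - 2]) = [ - 5, - 3, - 3, - 2, -1, 1 ]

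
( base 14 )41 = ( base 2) 111001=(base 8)71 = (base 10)57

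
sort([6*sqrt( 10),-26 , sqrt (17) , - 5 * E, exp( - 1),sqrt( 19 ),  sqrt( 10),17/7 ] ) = [-26,  -  5*E,exp ( - 1),17/7, sqrt( 10),sqrt( 17 ), sqrt( 19), 6 * sqrt( 10 ) ]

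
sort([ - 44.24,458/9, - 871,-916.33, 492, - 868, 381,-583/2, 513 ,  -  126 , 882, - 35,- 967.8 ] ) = [ - 967.8,  -  916.33,  -  871, - 868,-583/2 , - 126, - 44.24,-35, 458/9,381,492,513, 882 ] 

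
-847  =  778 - 1625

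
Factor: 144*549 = 2^4*3^4*61^1 =79056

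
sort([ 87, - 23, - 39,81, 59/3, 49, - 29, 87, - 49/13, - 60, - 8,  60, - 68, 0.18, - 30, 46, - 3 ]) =[-68 ,-60, - 39,-30 ,-29, - 23, -8,-49/13, - 3, 0.18,59/3, 46, 49,60,81,87, 87]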